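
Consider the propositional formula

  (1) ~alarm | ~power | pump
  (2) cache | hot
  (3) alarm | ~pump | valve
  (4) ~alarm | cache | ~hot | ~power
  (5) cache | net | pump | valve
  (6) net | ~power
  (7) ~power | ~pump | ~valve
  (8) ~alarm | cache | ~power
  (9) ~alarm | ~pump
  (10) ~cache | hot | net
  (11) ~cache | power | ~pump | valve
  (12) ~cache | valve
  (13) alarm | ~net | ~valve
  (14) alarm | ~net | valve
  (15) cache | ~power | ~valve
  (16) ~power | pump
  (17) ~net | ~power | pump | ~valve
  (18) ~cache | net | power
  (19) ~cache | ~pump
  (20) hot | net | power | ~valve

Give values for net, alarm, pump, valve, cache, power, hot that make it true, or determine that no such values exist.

Set net = False.
  then (net | ~power) forces power = False.
  then (~cache | net | power) forces cache = False.
  then (cache | hot) forces hot = True.
Set alarm = False.
Set pump = False.
  then (cache | net | pump | valve) forces valve = True.
All clauses satisfied.

net = False, alarm = False, pump = False, valve = True, cache = False, power = False, hot = True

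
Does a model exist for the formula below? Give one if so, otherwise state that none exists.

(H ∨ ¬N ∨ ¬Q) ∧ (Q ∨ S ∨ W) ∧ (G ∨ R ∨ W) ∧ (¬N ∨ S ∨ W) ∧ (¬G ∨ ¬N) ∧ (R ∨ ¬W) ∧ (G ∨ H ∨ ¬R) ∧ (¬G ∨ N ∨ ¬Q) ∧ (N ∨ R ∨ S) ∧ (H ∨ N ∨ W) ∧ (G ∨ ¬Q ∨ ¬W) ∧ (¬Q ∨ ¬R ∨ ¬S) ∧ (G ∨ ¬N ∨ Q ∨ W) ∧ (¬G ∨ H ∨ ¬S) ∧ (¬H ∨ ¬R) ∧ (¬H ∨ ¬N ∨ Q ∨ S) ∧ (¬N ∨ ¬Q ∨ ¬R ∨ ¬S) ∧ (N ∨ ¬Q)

Set Q = False.
Set N = False.
Set W = True.
  then (R ∨ ¬W) forces R = True.
  then (¬H ∨ ¬R) forces H = False.
  then (G ∨ H ∨ ¬R) forces G = True.
  then (¬G ∨ H ∨ ¬S) forces S = False.
All clauses satisfied.

Q = False, N = False, W = True, R = True, G = True, S = False, H = False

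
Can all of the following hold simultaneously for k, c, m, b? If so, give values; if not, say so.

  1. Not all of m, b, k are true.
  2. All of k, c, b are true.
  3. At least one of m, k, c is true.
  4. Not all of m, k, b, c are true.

k=T, c=T, m=F, b=T

  (1) {m, b, k}: 2/3 true — not all ✓
  (2) {k, c, b}: all 3 true ✓
  (3) {m, k, c}: 2 true — at least one ✓
  (4) {m, k, b, c}: 3/4 true — not all ✓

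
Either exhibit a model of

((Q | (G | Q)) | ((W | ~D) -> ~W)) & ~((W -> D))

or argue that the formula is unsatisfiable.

G: True, W: True, D: False, Q: False

  (Q | (G | Q)) | ((W | ~D) -> ~W) = True
    Q | (G | Q) = True
      G | Q = True
    (W | ~D) -> ~W = False
      W | ~D = True
        ~D = True
      ~W = False
  ~((W -> D)) = True
    W -> D = False
Both conjuncts True, so the formula holds.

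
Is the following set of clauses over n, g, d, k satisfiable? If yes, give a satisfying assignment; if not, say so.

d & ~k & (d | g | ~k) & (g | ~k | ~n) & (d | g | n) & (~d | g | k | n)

Unit clause (d) forces d = True.
Unit clause (~k) forces k = False.
Set n = False.
  then (~d | g | k | n) forces g = True.
Check each clause:
  (d): d holds.
  (~k): ~k holds.
  (d | g | ~k): d holds.
  (g | ~k | ~n): g holds.
  (d | g | n): d holds.
  (~d | g | k | n): g holds.
All clauses satisfied.

n=F, g=T, d=T, k=F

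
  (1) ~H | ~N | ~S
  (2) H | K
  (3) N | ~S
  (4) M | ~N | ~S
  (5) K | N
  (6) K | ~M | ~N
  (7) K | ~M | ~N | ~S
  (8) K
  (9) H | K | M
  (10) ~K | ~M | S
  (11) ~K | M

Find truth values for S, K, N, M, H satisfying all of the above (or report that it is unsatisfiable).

S = True; K = True; N = True; M = True; H = False

Unit clause (K) forces K = True.
In (~K | M) only M is left, so M = True.
In (~K | ~M | S) only S is left, so S = True.
In (N | ~S) only N is left, so N = True.
In (~H | ~N | ~S) only ~H is left, so H = False.
All clauses satisfied.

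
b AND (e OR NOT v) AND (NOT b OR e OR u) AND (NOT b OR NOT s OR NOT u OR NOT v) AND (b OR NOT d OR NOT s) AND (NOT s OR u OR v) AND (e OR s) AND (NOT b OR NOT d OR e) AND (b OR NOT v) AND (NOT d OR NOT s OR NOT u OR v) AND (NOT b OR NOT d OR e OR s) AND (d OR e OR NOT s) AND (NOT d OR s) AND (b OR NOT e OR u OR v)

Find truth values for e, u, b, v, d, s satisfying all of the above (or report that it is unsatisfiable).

Unit clause (b) forces b = True.
Set e = True.
Set u = False.
Set v = False.
  then (NOT s OR u OR v) forces s = False.
  then (NOT d OR s) forces d = False.
All clauses satisfied.

e = True, u = False, b = True, v = False, d = False, s = False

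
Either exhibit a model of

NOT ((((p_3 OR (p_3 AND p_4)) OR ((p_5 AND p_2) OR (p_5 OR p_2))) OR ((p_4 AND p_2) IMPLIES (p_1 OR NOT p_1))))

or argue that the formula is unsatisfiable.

The formula is unsatisfiable.

Case p_1 = True: the formula becomes NOT ((((p_3 OR (p_3 AND p_4)) OR ((p_5 AND p_2) OR (p_5 OR p_2))) OR True)) = False.
Case p_1 = False: the formula becomes NOT ((((p_3 OR (p_3 AND p_4)) OR ((p_5 AND p_2) OR (p_5 OR p_2))) OR True)) = False.
Both cases fail — unsatisfiable.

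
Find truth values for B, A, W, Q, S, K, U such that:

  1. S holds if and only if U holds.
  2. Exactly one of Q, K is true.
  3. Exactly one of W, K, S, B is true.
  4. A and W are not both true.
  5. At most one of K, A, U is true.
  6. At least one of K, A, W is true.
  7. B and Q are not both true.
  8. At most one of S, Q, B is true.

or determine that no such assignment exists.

B = False, A = False, W = False, Q = False, S = False, K = True, U = False

  (1) S=F, U=F — same ✓
  (2) {Q, K}: 1 true — exactly one ✓
  (3) {W, K, S, B}: 1 true — exactly one ✓
  (4) A=F, W=F — not both ✓
  (5) {K, A, U}: 1 true — at most one ✓
  (6) {K, A, W}: 1 true — at least one ✓
  (7) B=F, Q=F — not both ✓
  (8) {S, Q, B}: 0 true — at most one ✓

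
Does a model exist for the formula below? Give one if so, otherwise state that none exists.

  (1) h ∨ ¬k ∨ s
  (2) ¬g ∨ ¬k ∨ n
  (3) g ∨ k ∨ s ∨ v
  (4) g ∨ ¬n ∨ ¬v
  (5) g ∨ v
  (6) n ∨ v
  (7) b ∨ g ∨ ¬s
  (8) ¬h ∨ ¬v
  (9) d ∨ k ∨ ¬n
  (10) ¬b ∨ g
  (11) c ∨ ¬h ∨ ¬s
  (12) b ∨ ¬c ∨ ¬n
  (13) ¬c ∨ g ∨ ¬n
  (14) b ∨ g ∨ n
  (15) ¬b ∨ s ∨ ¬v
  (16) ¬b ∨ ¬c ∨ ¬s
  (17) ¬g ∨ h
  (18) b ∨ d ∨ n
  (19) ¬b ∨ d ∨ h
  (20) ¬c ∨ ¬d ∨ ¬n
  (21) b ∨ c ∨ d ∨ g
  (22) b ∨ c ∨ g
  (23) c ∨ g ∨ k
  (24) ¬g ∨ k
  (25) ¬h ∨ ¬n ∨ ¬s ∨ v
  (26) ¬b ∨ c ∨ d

Try g = False:
  (g ∨ v) forces v = True.
  (g ∨ ¬n ∨ ¬v) forces n = False.
  (¬h ∨ ¬v) forces h = False.
  (¬b ∨ g) forces b = False.
  clause (b ∨ g ∨ n) is falsified — backtrack.
So g = True.
  then (¬g ∨ h) forces h = True.
  then (¬g ∨ k) forces k = True.
  then (¬g ∨ ¬k ∨ n) forces n = True.
  then (¬h ∨ ¬v) forces v = False.
  then (¬h ∨ ¬n ∨ ¬s ∨ v) forces s = False.
Set d = False.
Set c = True.
  then (b ∨ ¬c ∨ ¬n) forces b = True.
All clauses satisfied.

g = True, d = False, h = True, k = True, s = False, c = True, n = True, b = True, v = False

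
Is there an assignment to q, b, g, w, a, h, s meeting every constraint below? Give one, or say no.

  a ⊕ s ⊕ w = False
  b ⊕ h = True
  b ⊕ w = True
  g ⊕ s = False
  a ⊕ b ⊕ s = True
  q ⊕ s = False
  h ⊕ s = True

q = False, b = False, g = False, w = True, a = True, h = True, s = False

a ⊕ s ⊕ w = T ⊕ F ⊕ T = False ✓
b ⊕ h = F ⊕ T = True ✓
b ⊕ w = F ⊕ T = True ✓
g ⊕ s = F ⊕ F = False ✓
a ⊕ b ⊕ s = T ⊕ F ⊕ F = True ✓
q ⊕ s = F ⊕ F = False ✓
h ⊕ s = T ⊕ F = True ✓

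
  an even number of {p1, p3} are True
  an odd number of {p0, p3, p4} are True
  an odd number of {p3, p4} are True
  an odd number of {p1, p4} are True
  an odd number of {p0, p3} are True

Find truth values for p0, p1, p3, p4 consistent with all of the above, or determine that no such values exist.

p0 = False, p1 = True, p3 = True, p4 = False

{p1, p3}: 2 true → even ✓
{p0, p3, p4}: 1 true → odd ✓
{p3, p4}: 1 true → odd ✓
{p1, p4}: 1 true → odd ✓
{p0, p3}: 1 true → odd ✓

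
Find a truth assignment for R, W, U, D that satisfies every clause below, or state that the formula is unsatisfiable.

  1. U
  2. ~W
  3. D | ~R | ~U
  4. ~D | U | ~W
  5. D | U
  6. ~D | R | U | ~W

R=F; W=F; U=T; D=F

Unit clause (U) forces U = True.
Unit clause (~W) forces W = False.
Set R = False.
Set D = False.
Check each clause:
  (U): U holds.
  (~W): ~W holds.
  (D | ~R | ~U): ~R holds.
  (~D | U | ~W): ~D holds.
  (D | U): U holds.
  (~D | R | U | ~W): ~D holds.
All clauses satisfied.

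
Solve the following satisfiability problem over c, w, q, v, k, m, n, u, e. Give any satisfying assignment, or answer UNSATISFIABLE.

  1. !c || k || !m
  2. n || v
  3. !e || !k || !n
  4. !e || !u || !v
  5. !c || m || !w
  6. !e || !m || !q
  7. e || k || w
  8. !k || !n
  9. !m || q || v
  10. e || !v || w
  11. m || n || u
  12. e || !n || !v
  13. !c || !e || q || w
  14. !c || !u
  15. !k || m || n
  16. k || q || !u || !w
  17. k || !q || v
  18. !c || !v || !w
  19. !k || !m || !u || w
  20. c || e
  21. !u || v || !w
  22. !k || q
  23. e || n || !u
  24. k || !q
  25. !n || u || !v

Set c = False.
  then (c || e) forces e = True.
Set w = False.
Try q = True:
  (!e || !m || !q) forces m = False.
  (k || !q) forces k = True.
  (!e || !k || !n) forces n = False.
  clause (!k || m || n) is falsified — backtrack.
So q = False.
  then (!k || q) forces k = False.
Set v = False.
  then (n || v) forces n = True.
  then (!m || q || v) forces m = False.
Set u = False.
All clauses satisfied.

c=F, w=F, q=F, v=F, k=F, m=F, n=T, u=F, e=T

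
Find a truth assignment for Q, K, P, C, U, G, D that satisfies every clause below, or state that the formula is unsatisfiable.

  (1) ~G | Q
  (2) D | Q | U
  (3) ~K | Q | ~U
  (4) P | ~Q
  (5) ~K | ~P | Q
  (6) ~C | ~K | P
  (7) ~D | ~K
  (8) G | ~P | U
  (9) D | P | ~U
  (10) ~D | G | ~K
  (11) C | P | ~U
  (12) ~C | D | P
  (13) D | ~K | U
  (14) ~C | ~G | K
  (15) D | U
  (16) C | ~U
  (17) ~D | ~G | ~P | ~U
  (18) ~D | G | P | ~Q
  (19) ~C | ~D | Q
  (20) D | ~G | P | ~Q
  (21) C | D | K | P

Set Q = False.
  then (~G | Q) forces G = False.
Try K = True:
  (~K | Q | ~U) forces U = False.
  (D | Q | U) forces D = True.
  clause (~D | ~K) is falsified — backtrack.
So K = False.
Set P = True.
  then (G | ~P | U) forces U = True.
  then (C | ~U) forces C = True.
  then (~C | ~D | Q) forces D = False.
All clauses satisfied.

Q = False; K = False; P = True; C = True; U = True; G = False; D = False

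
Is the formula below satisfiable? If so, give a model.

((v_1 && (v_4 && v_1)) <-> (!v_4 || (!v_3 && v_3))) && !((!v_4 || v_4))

The conjunct !((!v_4 || v_4)) is unsatisfiable on its own:
  v_4=F: evaluates to False.
  v_4=T: evaluates to False.
So the whole conjunction is unsatisfiable.

UNSATISFIABLE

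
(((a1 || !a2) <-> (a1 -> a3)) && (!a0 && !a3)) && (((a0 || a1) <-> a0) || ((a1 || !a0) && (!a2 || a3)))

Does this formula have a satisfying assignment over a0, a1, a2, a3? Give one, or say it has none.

a0 = False, a1 = False, a2 = False, a3 = False

  ((a1 || !a2) <-> (a1 -> a3)) && (!a0 && !a3) = True
    (a1 || !a2) <-> (a1 -> a3) = True
      a1 || !a2 = True
        !a2 = True
      a1 -> a3 = True
    !a0 && !a3 = True
      !a0 = True
      !a3 = True
  ((a0 || a1) <-> a0) || ((a1 || !a0) && (!a2 || a3)) = True
    (a0 || a1) <-> a0 = True
      a0 || a1 = False
    (a1 || !a0) && (!a2 || a3) = True
      a1 || !a0 = True
        !a0 = True
      !a2 || a3 = True
        !a2 = True
Both conjuncts True, so the formula holds.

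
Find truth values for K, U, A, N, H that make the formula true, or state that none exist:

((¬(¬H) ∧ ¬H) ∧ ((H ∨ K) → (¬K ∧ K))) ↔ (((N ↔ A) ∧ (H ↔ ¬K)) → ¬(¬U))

K = False, U = False, A = True, N = True, H = True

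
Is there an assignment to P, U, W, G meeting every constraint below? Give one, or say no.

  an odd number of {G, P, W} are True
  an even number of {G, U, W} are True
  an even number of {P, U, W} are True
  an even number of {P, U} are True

Unsatisfiable — no assignment works.

Adding constraints 1, 2, 4 mod 2: every variable appears an even number of times on the left, so the left side is 0.
But the right sides sum to 1 (mod 2). 0 ≠ 1 — the system is inconsistent.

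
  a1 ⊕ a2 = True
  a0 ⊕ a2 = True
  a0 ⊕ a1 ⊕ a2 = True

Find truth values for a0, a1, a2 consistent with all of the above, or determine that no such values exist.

a0=F, a1=F, a2=T

a1 ⊕ a2 = F ⊕ T = True ✓
a0 ⊕ a2 = F ⊕ T = True ✓
a0 ⊕ a1 ⊕ a2 = F ⊕ F ⊕ T = True ✓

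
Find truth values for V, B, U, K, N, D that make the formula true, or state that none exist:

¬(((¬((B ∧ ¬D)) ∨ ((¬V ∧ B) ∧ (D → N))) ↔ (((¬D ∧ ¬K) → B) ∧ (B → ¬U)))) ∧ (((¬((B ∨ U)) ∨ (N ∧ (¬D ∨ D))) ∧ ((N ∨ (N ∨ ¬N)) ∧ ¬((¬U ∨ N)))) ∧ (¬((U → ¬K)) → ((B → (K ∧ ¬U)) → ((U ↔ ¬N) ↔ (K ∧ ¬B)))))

Case N = True: the conjunct ¬((¬U ∨ N)) becomes ¬((¬U ∨ True)) = False.
Case N = False: the formula simplifies to ¬(((¬((B ∧ ¬D)) ∨ ((¬V ∧ B) ∧ ¬D)) ↔ (((¬D ∧ ¬K) → B) ∧ (B → ¬U)))) ∧ ((¬((B ∨ U)) ∧ ¬(¬U)) ∧ (¬((U → ¬K)) → ((B → (K ∧ ¬U)) → (U ↔ (K ∧ ¬B))))).
  U = True: the conjunct ¬((B ∨ U)) becomes ¬((B ∨ True)) = False.
  U = False: the conjunct ¬(¬U) becomes ¬(¬False) = False.
Both cases fail — unsatisfiable.

Unsatisfiable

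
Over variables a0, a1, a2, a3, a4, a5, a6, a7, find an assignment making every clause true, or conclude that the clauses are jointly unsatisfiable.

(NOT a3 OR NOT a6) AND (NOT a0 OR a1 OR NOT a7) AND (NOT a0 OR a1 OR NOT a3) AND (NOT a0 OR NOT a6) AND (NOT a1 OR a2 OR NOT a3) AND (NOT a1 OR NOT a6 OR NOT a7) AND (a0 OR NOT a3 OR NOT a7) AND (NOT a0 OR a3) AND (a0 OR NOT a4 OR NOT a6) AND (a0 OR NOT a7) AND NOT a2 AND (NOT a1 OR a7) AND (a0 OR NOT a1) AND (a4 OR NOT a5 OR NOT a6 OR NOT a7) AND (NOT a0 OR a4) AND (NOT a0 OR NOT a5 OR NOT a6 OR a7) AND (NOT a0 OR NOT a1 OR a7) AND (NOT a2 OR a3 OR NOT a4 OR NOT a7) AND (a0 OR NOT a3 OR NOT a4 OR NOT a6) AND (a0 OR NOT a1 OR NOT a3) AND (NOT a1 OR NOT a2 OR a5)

Unit clause (NOT a2) forces a2 = False.
Try a0 = True:
  (NOT a0 OR NOT a6) forces a6 = False.
  (NOT a0 OR a3) forces a3 = True.
  (NOT a0 OR a1 OR NOT a3) forces a1 = True.
  clause (NOT a1 OR a2 OR NOT a3) is falsified — backtrack.
So a0 = False.
  then (a0 OR NOT a7) forces a7 = False.
  then (NOT a1 OR a7) forces a1 = False.
Set a3 = False.
Set a4 = False.
Set a5 = True.
Set a6 = True.
All clauses satisfied.

a0 = False, a1 = False, a2 = False, a3 = False, a4 = False, a5 = True, a6 = True, a7 = False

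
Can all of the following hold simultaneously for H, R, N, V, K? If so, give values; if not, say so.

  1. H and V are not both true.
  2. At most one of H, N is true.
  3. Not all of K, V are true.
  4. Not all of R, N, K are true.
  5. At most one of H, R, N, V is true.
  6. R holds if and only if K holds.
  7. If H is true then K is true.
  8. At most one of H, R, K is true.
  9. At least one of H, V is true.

H = False, R = False, N = False, V = True, K = False

  (1) H=F, V=T — not both ✓
  (2) {H, N}: 0 true — at most one ✓
  (3) {K, V}: 1/2 true — not all ✓
  (4) {R, N, K}: 0/3 true — not all ✓
  (5) {H, R, N, V}: 1 true — at most one ✓
  (6) R=F, K=F — same ✓
  (7) H=F ⇒ K: vacuous ✓
  (8) {H, R, K}: 0 true — at most one ✓
  (9) {H, V}: 1 true — at least one ✓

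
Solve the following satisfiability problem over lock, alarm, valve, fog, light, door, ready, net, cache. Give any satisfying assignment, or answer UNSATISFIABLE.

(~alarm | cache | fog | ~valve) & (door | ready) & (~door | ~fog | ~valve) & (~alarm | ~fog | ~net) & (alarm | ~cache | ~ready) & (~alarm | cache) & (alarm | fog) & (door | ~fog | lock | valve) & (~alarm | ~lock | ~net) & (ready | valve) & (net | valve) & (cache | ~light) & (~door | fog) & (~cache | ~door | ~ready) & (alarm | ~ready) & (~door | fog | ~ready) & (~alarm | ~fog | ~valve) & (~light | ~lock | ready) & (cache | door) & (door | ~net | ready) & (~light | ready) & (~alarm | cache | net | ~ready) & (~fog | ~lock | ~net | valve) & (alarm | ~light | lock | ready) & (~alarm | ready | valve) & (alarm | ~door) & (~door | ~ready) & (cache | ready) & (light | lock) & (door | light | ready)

lock=T, alarm=T, valve=T, fog=F, light=T, door=F, ready=T, net=F, cache=T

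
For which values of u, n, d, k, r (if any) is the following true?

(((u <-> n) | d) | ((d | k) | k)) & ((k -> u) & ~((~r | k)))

u=T, n=T, d=F, k=F, r=T

  ((u <-> n) | d) | ((d | k) | k) = True
    (u <-> n) | d = True
      u <-> n = True
    (d | k) | k = False
      d | k = False
  (k -> u) & ~((~r | k)) = True
    k -> u = True
    ~((~r | k)) = True
      ~r | k = False
        ~r = False
Both conjuncts True, so the formula holds.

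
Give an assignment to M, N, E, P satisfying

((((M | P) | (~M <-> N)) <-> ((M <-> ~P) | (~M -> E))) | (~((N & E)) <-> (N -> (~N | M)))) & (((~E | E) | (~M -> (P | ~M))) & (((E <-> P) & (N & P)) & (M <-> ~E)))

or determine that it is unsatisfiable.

M=F, N=T, E=T, P=T

  (((M | P) | (~M <-> N)) <-> ((M <-> ~P) | (~M -> E))) | (~((N & E)) <-> (N -> (~N | M))) = True
    ((M | P) | (~M <-> N)) <-> ((M <-> ~P) | (~M -> E)) = True
      (M | P) | (~M <-> N) = True
        M | P = True
        ~M <-> N = True
          ~M = True
      (M <-> ~P) | (~M -> E) = True
        M <-> ~P = True
          ~P = False
        ~M -> E = True
          ~M = True
    ~((N & E)) <-> (N -> (~N | M)) = True
      ~((N & E)) = False
        N & E = True
      N -> (~N | M) = False
        ~N | M = False
          ~N = False
  ((~E | E) | (~M -> (P | ~M))) & (((E <-> P) & (N & P)) & (M <-> ~E)) = True
    (~E | E) | (~M -> (P | ~M)) = True
      ~E | E = True
        ~E = False
      ~M -> (P | ~M) = True
        ~M = True
        P | ~M = True
          ~M = True
    ((E <-> P) & (N & P)) & (M <-> ~E) = True
      (E <-> P) & (N & P) = True
        E <-> P = True
        N & P = True
      M <-> ~E = True
        ~E = False
Both conjuncts True, so the formula holds.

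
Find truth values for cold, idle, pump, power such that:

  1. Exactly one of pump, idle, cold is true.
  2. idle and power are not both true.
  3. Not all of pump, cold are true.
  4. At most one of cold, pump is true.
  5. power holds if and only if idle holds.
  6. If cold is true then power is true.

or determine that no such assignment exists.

cold = False, idle = False, pump = True, power = False

  (1) {pump, idle, cold}: 1 true — exactly one ✓
  (2) idle=F, power=F — not both ✓
  (3) {pump, cold}: 1/2 true — not all ✓
  (4) {cold, pump}: 1 true — at most one ✓
  (5) power=F, idle=F — same ✓
  (6) cold=F ⇒ power: vacuous ✓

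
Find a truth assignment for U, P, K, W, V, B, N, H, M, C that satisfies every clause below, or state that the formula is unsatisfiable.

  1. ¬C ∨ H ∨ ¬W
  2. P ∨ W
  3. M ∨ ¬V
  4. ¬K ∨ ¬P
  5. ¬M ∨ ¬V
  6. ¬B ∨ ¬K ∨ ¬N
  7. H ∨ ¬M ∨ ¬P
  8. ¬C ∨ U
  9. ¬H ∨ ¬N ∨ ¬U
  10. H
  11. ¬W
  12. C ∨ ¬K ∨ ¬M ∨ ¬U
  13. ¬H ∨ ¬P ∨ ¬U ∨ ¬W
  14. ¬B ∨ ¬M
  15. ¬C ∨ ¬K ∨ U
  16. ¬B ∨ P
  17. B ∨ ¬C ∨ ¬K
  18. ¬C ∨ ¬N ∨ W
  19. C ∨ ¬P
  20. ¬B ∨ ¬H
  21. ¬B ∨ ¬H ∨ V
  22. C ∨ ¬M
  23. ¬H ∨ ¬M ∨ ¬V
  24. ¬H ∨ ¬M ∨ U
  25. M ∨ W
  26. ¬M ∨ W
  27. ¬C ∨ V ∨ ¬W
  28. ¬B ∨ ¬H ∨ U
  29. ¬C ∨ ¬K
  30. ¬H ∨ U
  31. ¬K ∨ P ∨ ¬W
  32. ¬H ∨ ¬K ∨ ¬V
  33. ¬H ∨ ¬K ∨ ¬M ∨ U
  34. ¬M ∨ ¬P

Unsatisfiable — no assignment works.

Case M = True:
  (¬M ∨ ¬V) forces V = False.
  (H) forces H = True.
  (¬W) forces W = False.
  Clause (¬M ∨ W) is falsified — contradiction.
Case M = False:
  (M ∨ ¬V) forces V = False.
  (H) forces H = True.
  (¬W) forces W = False.
  Clause (M ∨ W) is falsified — contradiction.
Both cases fail, so the formula is unsatisfiable.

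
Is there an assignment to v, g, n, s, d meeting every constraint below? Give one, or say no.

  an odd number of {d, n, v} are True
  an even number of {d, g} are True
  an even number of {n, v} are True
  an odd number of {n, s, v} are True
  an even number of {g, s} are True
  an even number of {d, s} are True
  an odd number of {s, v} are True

v: False, g: True, n: False, s: True, d: True

{d, n, v}: 1 true → odd ✓
{d, g}: 2 true → even ✓
{n, v}: 0 true → even ✓
{n, s, v}: 1 true → odd ✓
{g, s}: 2 true → even ✓
{d, s}: 2 true → even ✓
{s, v}: 1 true → odd ✓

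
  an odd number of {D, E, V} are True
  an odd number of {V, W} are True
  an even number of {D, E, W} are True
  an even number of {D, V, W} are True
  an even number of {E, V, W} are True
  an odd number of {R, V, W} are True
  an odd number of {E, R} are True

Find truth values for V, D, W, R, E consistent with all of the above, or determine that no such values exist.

V=T, D=T, W=F, R=F, E=T

{D, E, V}: 3 true → odd ✓
{V, W}: 1 true → odd ✓
{D, E, W}: 2 true → even ✓
{D, V, W}: 2 true → even ✓
{E, V, W}: 2 true → even ✓
{R, V, W}: 1 true → odd ✓
{E, R}: 1 true → odd ✓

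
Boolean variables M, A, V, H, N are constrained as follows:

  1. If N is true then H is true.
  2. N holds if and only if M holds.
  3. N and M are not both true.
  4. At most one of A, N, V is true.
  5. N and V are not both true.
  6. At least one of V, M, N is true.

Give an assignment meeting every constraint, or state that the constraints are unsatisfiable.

M = False, A = False, V = True, H = True, N = False

  (1) N=F ⇒ H: vacuous ✓
  (2) N=F, M=F — same ✓
  (3) N=F, M=F — not both ✓
  (4) {A, N, V}: 1 true — at most one ✓
  (5) N=F, V=T — not both ✓
  (6) {V, M, N}: 1 true — at least one ✓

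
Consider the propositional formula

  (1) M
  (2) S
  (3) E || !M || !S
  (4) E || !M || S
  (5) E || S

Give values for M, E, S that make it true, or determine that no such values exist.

M = True; E = True; S = True

Unit clause (M) forces M = True.
Unit clause (S) forces S = True.
In (E || !M || !S) only E is left, so E = True.
Check each clause:
  (M): M holds.
  (S): S holds.
  (E || !M || !S): E holds.
  (E || !M || S): E holds.
  (E || S): E holds.
All clauses satisfied.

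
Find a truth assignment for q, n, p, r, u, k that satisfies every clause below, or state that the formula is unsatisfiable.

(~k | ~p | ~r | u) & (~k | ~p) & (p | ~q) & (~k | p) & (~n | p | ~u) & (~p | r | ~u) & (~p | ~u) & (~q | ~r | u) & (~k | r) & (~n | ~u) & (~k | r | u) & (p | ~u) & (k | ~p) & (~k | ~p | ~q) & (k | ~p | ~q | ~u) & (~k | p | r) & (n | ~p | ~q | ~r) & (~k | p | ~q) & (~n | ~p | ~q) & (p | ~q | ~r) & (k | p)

No satisfying assignment exists.

Case k = True:
  (~k | ~p) forces p = False.
  Clause (~k | p) is falsified — contradiction.
Case k = False:
  (k | ~p) forces p = False.
  Clause (k | p) is falsified — contradiction.
Both cases fail, so the formula is unsatisfiable.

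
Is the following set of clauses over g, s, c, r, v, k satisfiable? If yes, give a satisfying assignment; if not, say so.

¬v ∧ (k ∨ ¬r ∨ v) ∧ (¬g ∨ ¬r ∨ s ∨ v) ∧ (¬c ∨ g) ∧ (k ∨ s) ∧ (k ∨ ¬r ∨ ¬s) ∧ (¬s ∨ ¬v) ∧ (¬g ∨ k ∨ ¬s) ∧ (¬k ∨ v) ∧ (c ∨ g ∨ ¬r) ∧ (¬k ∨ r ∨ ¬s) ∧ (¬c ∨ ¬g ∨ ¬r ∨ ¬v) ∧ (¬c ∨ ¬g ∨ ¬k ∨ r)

g=F; s=T; c=F; r=F; v=F; k=F

Unit clause (¬v) forces v = False.
In (¬k ∨ v) only ¬k is left, so k = False.
In (k ∨ ¬r ∨ v) only ¬r is left, so r = False.
In (k ∨ s) only s is left, so s = True.
In (¬g ∨ k ∨ ¬s) only ¬g is left, so g = False.
In (¬c ∨ g) only ¬c is left, so c = False.
All clauses satisfied.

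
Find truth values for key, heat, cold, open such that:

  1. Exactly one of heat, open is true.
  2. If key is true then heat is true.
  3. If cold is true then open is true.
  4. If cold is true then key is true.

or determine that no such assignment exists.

key: False; heat: False; cold: False; open: True

  (1) {heat, open}: 1 true — exactly one ✓
  (2) key=F ⇒ heat: vacuous ✓
  (3) cold=F ⇒ open: vacuous ✓
  (4) cold=F ⇒ key: vacuous ✓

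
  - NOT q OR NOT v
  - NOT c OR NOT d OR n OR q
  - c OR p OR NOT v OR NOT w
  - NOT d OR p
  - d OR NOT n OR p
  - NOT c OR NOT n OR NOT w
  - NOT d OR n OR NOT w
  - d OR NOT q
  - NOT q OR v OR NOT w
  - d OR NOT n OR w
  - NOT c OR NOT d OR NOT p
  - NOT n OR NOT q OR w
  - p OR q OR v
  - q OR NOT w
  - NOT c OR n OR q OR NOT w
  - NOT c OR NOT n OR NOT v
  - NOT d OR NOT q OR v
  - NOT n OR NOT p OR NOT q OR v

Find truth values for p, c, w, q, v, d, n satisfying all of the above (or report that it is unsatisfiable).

Set p = True.
Set c = False.
Try w = True:
  (q OR NOT w) forces q = True.
  (NOT q OR NOT v) forces v = False.
  clause (NOT q OR v OR NOT w) is falsified — backtrack.
So w = False.
Set q = False.
Set v = False.
Set d = False.
  then (d OR NOT n OR w) forces n = False.
All clauses satisfied.

p=T; c=F; w=F; q=F; v=F; d=F; n=F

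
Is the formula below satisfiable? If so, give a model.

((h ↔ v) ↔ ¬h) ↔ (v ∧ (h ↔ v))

h: False, v: True

  ((h ↔ v) ↔ ¬h) ↔ (v ∧ (h ↔ v)) = True
    (h ↔ v) ↔ ¬h = False
      h ↔ v = False
      ¬h = True
    v ∧ (h ↔ v) = False
      h ↔ v = False
The formula evaluates to True.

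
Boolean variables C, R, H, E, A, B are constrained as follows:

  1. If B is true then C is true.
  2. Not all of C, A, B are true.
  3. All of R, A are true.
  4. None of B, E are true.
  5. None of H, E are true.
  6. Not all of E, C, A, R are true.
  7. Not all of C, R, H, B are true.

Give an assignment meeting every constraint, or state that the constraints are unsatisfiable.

C: False, R: True, H: False, E: False, A: True, B: False

  (1) B=F ⇒ C: vacuous ✓
  (2) {C, A, B}: 1/3 true — not all ✓
  (3) {R, A}: all 2 true ✓
  (4) {B, E}: 0 true — none ✓
  (5) {H, E}: 0 true — none ✓
  (6) {E, C, A, R}: 2/4 true — not all ✓
  (7) {C, R, H, B}: 1/4 true — not all ✓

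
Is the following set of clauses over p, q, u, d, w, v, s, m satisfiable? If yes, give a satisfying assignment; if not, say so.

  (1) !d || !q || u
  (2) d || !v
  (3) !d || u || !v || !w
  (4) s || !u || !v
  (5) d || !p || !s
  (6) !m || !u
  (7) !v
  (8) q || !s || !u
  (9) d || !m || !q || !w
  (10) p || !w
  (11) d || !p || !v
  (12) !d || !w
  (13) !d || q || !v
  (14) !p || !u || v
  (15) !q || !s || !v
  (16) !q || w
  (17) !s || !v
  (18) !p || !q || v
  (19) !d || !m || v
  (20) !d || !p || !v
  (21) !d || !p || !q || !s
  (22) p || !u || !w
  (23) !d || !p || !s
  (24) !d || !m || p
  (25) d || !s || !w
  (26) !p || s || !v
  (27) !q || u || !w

Unit clause (!v) forces v = False.
Set p = False.
  then (p || !w) forces w = False.
  then (!q || w) forces q = False.
Set u = False.
Set d = False.
Set s = False.
Set m = True.
All clauses satisfied.

p = False, q = False, u = False, d = False, w = False, v = False, s = False, m = True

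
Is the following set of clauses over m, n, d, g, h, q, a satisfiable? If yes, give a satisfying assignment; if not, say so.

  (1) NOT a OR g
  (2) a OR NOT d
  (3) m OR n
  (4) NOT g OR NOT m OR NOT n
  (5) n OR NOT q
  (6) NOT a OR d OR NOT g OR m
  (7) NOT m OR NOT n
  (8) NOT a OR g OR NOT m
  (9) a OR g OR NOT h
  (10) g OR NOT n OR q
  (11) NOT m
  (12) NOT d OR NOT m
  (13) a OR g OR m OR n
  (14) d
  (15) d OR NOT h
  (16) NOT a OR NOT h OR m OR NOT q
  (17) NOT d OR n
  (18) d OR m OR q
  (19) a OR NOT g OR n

m: False, n: True, d: True, g: True, h: False, q: False, a: True

Unit clause (NOT m) forces m = False.
Unit clause (d) forces d = True.
In (NOT d OR n) only n is left, so n = True.
In (a OR NOT d) only a is left, so a = True.
In (NOT a OR g) only g is left, so g = True.
Set h = False.
Set q = False.
All clauses satisfied.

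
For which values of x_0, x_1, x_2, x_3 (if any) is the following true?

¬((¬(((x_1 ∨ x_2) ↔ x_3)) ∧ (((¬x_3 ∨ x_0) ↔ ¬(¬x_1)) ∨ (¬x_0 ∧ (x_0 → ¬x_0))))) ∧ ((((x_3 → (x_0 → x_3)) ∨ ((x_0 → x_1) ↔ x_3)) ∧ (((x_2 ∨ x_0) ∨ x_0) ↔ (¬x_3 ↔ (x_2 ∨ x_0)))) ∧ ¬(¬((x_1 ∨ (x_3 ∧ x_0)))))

Unsatisfiable

Case x_0 = True: the formula simplifies to ¬((¬(((x_1 ∨ x_2) ↔ x_3)) ∧ ¬(¬x_1))) ∧ ((((x_3 → x_3) ∨ (x_1 ↔ x_3)) ∧ ¬x_3) ∧ ¬(¬((x_1 ∨ x_3)))).
  x_3 = True: the conjunct ¬x_3 is False.
  x_3 = False: simplifies to ¬((¬(¬((x_1 ∨ x_2))) ∧ ¬(¬x_1))) ∧ ¬(¬x_1).
    x_1 = True: the conjunct ¬((¬(¬((x_1 ∨ x_2))) ∧ ¬(¬x_1))) becomes ¬((True ∧ True)) = False.
    x_1 = False: the conjunct ¬(¬x_1) becomes ¬(¬False) = False.
Case x_0 = False: the formula simplifies to ¬(¬(((x_1 ∨ x_2) ↔ x_3))) ∧ ((x_2 ↔ (¬x_3 ↔ x_2)) ∧ ¬(¬x_1)).
  x_1 = True: simplifies to ¬(¬x_3) ∧ (x_2 ↔ (¬x_3 ↔ x_2)).
    x_3 = True: simplifies to x_2 ↔ ¬x_2.
      x_2 = True: this becomes True ↔ ¬True = False.
      x_2 = False: this becomes False ↔ ¬False = False.
    x_3 = False: the conjunct ¬(¬x_3) becomes ¬(¬False) = False.
  x_1 = False: the conjunct ¬(¬x_1) becomes ¬(¬False) = False.
Both cases fail — unsatisfiable.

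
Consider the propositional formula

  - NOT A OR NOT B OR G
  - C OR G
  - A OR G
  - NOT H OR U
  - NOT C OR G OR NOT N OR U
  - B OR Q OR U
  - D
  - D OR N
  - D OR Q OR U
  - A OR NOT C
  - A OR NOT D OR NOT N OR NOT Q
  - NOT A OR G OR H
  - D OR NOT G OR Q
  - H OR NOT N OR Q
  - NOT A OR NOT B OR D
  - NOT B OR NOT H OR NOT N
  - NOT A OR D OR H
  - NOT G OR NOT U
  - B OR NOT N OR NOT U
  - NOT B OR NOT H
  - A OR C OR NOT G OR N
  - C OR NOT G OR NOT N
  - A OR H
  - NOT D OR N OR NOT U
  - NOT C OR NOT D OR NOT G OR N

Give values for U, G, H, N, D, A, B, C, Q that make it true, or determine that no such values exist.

U = False, G = True, H = False, N = True, D = True, A = True, B = False, C = True, Q = True

Unit clause (D) forces D = True.
Set U = False.
  then (NOT H OR U) forces H = False.
  then (A OR H) forces A = True.
  then (NOT A OR G OR H) forces G = True.
Set N = True.
  then (H OR NOT N OR Q) forces Q = True.
  then (C OR NOT G OR NOT N) forces C = True.
Set B = False.
All clauses satisfied.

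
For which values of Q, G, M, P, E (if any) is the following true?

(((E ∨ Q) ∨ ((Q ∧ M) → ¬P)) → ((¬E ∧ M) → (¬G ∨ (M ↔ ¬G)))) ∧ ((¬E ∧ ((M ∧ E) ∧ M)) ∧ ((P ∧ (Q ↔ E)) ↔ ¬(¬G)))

Unsatisfiable

Case E = True: the conjunct ¬E is False.
Case E = False: the conjunct E is False.
Both cases fail — unsatisfiable.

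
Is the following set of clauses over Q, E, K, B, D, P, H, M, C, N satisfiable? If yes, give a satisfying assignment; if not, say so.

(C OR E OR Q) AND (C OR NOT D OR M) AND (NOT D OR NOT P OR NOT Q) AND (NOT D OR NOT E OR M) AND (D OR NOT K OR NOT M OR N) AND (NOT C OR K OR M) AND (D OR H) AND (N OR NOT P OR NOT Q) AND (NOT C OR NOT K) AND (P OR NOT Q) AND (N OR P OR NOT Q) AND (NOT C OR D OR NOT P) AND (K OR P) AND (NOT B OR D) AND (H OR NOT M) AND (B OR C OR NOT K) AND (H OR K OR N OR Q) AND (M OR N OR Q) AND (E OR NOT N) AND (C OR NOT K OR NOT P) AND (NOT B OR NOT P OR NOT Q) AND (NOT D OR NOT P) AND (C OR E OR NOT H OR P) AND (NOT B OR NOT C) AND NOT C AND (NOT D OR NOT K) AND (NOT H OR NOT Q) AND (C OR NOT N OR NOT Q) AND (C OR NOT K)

Q = False; E = True; K = False; B = False; D = False; P = True; H = True; M = True; C = False; N = False

Unit clause (NOT C) forces C = False.
In (C OR NOT K) only NOT K is left, so K = False.
In (K OR P) only P is left, so P = True.
In (NOT D OR NOT P) only NOT D is left, so D = False.
In (D OR H) only H is left, so H = True.
In (NOT B OR D) only NOT B is left, so B = False.
In (NOT H OR NOT Q) only NOT Q is left, so Q = False.
In (C OR E OR Q) only E is left, so E = True.
Set M = True.
Set N = False.
All clauses satisfied.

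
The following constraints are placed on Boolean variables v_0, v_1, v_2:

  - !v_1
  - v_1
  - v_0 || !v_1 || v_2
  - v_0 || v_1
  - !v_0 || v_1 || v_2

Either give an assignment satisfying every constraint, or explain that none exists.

Case v_1 = True:
  Clause (!v_1) is falsified — contradiction.
Case v_1 = False:
  Clause (v_1) is falsified — contradiction.
Both cases fail, so the formula is unsatisfiable.

Unsatisfiable — no assignment works.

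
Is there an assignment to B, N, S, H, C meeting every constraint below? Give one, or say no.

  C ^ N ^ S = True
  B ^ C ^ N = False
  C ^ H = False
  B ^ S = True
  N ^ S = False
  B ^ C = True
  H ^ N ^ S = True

B: False; N: True; S: True; H: True; C: True

C ^ N ^ S = T ^ T ^ T = True ✓
B ^ C ^ N = F ^ T ^ T = False ✓
C ^ H = T ^ T = False ✓
B ^ S = F ^ T = True ✓
N ^ S = T ^ T = False ✓
B ^ C = F ^ T = True ✓
H ^ N ^ S = T ^ T ^ T = True ✓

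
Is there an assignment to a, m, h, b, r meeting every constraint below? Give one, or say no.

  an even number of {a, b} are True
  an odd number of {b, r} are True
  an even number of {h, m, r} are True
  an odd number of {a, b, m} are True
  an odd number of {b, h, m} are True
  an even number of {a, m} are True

a = True, m = True, h = True, b = True, r = False

{a, b}: 2 true → even ✓
{b, r}: 1 true → odd ✓
{h, m, r}: 2 true → even ✓
{a, b, m}: 3 true → odd ✓
{b, h, m}: 3 true → odd ✓
{a, m}: 2 true → even ✓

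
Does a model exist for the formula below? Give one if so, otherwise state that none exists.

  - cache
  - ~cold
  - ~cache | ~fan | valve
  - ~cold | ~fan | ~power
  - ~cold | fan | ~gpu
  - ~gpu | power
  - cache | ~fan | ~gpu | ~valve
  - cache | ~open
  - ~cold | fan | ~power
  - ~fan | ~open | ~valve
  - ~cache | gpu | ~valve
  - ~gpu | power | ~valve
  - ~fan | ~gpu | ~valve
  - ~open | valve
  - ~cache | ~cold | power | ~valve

Unit clause (cache) forces cache = True.
Unit clause (~cold) forces cold = False.
Set power = False.
  then (~gpu | power) forces gpu = False.
  then (~cache | gpu | ~valve) forces valve = False.
  then (~open | valve) forces open = False.
  then (~cache | ~fan | valve) forces fan = False.
All clauses satisfied.

power=F; cache=T; valve=F; gpu=F; cold=F; open=F; fan=F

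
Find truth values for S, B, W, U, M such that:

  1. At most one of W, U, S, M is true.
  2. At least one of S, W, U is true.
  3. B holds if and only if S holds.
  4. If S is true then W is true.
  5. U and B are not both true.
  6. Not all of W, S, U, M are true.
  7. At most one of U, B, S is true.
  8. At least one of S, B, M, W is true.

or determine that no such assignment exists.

S = False, B = False, W = True, U = False, M = False

  (1) {W, U, S, M}: 1 true — at most one ✓
  (2) {S, W, U}: 1 true — at least one ✓
  (3) B=F, S=F — same ✓
  (4) S=F ⇒ W: vacuous ✓
  (5) U=F, B=F — not both ✓
  (6) {W, S, U, M}: 1/4 true — not all ✓
  (7) {U, B, S}: 0 true — at most one ✓
  (8) {S, B, M, W}: 1 true — at least one ✓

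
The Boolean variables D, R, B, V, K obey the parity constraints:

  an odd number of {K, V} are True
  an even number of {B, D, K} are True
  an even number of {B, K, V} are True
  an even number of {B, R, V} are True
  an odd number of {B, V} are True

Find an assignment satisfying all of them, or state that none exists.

D=F, R=T, B=T, V=F, K=T

{K, V}: 1 true → odd ✓
{B, D, K}: 2 true → even ✓
{B, K, V}: 2 true → even ✓
{B, R, V}: 2 true → even ✓
{B, V}: 1 true → odd ✓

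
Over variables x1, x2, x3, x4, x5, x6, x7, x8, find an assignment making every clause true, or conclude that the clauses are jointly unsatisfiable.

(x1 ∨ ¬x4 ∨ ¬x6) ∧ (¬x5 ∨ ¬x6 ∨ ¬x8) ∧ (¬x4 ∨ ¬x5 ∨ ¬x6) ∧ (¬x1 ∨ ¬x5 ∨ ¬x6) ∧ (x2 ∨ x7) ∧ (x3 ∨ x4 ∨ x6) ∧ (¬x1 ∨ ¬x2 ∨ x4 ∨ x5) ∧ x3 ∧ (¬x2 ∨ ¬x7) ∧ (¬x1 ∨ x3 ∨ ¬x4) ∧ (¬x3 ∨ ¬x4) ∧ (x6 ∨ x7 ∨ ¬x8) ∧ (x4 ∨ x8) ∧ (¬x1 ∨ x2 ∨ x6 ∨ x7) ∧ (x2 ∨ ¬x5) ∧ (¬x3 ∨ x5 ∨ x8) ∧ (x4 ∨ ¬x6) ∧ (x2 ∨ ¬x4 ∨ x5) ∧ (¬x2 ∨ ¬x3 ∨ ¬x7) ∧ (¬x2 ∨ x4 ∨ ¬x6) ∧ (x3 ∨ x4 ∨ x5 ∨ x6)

Unit clause (x3) forces x3 = True.
In (¬x3 ∨ ¬x4) only ¬x4 is left, so x4 = False.
In (x4 ∨ x8) only x8 is left, so x8 = True.
In (x4 ∨ ¬x6) only ¬x6 is left, so x6 = False.
In (x6 ∨ x7 ∨ ¬x8) only x7 is left, so x7 = True.
In (¬x2 ∨ ¬x3 ∨ ¬x7) only ¬x2 is left, so x2 = False.
In (x2 ∨ ¬x5) only ¬x5 is left, so x5 = False.
Set x1 = False.
All clauses satisfied.

x1 = False; x2 = False; x3 = True; x4 = False; x5 = False; x6 = False; x7 = True; x8 = True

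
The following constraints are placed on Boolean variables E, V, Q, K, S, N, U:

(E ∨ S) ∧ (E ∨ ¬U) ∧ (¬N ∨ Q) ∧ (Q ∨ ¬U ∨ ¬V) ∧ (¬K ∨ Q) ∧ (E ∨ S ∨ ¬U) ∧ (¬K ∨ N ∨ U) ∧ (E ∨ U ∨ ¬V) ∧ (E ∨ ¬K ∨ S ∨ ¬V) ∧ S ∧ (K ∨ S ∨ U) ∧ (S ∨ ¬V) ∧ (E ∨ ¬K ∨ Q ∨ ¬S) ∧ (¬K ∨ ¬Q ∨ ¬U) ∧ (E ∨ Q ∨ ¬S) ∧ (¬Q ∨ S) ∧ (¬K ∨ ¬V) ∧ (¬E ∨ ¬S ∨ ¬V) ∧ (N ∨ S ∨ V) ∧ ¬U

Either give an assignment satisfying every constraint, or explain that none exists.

E = True, V = False, Q = True, K = False, S = True, N = True, U = False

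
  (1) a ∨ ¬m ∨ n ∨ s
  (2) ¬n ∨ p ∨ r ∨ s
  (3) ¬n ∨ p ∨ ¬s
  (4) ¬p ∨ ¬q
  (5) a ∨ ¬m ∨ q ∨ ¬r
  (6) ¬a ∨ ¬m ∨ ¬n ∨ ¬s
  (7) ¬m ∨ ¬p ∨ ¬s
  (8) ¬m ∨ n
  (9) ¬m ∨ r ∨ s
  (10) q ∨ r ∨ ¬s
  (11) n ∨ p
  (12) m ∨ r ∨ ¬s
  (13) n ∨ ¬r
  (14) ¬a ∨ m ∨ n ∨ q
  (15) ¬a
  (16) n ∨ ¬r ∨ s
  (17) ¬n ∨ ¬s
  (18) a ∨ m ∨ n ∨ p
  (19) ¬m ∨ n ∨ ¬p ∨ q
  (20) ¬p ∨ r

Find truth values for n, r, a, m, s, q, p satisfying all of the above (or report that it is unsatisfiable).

n = True, r = True, a = False, m = False, s = False, q = False, p = True

Unit clause (¬a) forces a = False.
Try n = False:
  (¬m ∨ n) forces m = False.
  (n ∨ p) forces p = True.
  (¬p ∨ ¬q) forces q = False.
  (n ∨ ¬r) forces r = False.
  clause (¬p ∨ r) is falsified — backtrack.
So n = True.
  then (¬n ∨ ¬s) forces s = False.
Set r = True.
Set m = False.
Set q = False.
Set p = True.
All clauses satisfied.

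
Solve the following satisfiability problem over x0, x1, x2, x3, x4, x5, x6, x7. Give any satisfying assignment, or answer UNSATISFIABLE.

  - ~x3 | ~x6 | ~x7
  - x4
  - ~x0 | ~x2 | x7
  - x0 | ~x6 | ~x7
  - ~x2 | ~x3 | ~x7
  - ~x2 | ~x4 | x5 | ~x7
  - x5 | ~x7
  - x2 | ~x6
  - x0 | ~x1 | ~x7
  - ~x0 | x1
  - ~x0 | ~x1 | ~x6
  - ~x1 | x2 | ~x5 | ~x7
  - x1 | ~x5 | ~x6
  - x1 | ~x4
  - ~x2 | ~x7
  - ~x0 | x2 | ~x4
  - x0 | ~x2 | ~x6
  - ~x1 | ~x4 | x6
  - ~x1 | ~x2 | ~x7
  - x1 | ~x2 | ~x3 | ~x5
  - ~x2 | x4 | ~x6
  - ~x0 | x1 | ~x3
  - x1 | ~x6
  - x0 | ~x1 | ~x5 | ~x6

The formula is unsatisfiable.

Case x4 = True:
  (x1 | ~x4) forces x1 = True.
  (~x1 | ~x4 | x6) forces x6 = True.
  (x2 | ~x6) forces x2 = True.
  (~x0 | ~x1 | ~x6) forces x0 = False.
  Clause (x0 | ~x2 | ~x6) is falsified — contradiction.
Case x4 = False:
  Clause (x4) is falsified — contradiction.
Both cases fail, so the formula is unsatisfiable.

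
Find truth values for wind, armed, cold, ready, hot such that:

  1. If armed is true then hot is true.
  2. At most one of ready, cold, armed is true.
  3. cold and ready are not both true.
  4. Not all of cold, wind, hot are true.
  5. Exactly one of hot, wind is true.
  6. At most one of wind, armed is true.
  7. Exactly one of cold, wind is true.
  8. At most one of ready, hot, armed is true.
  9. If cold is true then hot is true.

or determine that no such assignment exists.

wind=T, armed=F, cold=F, ready=T, hot=F

  (1) armed=F ⇒ hot: vacuous ✓
  (2) {ready, cold, armed}: 1 true — at most one ✓
  (3) cold=F, ready=T — not both ✓
  (4) {cold, wind, hot}: 1/3 true — not all ✓
  (5) {hot, wind}: 1 true — exactly one ✓
  (6) {wind, armed}: 1 true — at most one ✓
  (7) {cold, wind}: 1 true — exactly one ✓
  (8) {ready, hot, armed}: 1 true — at most one ✓
  (9) cold=F ⇒ hot: vacuous ✓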